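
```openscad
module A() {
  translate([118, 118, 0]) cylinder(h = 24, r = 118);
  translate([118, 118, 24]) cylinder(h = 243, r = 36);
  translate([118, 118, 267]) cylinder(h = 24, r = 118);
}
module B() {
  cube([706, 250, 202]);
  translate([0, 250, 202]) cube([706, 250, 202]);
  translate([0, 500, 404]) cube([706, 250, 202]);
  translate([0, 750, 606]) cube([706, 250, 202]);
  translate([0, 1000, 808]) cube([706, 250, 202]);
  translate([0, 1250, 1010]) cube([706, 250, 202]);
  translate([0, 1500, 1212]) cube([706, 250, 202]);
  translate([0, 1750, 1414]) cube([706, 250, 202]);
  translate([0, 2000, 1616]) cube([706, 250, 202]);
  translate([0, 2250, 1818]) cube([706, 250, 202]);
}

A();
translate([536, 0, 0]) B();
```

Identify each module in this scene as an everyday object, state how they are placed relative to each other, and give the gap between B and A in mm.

A is a spool. B is a staircase. The staircase is on the floor beside the spool on its +x side. The gap between the staircase and the spool is 300 mm.

The staircase's nearest face is 300 mm from the spool's +x face.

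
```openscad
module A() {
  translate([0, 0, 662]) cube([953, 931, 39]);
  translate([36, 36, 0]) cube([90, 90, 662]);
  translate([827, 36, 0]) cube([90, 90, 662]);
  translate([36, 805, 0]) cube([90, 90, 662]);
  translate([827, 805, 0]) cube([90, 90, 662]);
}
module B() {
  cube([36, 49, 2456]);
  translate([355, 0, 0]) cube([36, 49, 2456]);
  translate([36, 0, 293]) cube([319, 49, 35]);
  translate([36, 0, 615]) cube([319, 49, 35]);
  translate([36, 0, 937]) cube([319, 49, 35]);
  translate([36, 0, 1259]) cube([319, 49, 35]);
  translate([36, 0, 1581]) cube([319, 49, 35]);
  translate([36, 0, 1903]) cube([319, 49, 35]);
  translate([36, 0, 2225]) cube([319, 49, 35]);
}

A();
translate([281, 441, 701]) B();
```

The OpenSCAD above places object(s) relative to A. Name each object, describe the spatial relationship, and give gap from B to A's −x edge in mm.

The ladder's min-x is at 281; the table's min-x is 0; gap = 281 mm.

A is a table. B is a ladder. The ladder is on top of the table, centred. The gap from the ladder to the table's −x edge is 281 mm.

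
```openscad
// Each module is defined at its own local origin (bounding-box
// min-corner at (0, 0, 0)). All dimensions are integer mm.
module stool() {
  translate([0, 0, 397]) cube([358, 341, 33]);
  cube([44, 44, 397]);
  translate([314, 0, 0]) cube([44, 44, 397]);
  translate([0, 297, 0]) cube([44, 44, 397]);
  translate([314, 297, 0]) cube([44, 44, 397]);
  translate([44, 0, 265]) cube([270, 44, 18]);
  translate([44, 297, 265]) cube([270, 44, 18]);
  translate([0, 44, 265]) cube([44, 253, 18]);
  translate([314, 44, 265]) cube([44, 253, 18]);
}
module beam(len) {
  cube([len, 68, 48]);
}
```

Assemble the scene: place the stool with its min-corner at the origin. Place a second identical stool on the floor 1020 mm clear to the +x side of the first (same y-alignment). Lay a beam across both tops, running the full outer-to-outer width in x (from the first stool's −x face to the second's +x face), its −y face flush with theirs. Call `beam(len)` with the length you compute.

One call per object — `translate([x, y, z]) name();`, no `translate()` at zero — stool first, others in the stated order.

stool();
translate([1378, 0, 0]) stool();
translate([0, 0, 430]) beam(1736);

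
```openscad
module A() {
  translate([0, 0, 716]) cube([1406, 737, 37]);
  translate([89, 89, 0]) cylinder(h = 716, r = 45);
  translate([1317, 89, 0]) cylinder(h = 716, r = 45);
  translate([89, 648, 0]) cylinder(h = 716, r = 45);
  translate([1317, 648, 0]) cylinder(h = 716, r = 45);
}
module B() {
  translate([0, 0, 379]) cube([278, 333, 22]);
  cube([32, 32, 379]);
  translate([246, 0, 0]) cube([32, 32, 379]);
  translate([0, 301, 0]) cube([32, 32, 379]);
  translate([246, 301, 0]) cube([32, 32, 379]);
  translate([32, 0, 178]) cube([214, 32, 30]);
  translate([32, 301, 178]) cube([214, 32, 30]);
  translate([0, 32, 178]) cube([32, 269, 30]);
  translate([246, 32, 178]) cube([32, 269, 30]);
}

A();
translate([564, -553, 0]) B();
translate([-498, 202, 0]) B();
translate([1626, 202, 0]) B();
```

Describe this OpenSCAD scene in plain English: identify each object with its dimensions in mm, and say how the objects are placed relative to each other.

A is a table with a 1406×737 mm rectangular top, 37 mm thick, top surface at z = 753 mm, supported by four round legs of 90 mm diameter, each leg's bounding box inset 44 mm from the nearest pair of top edges, running from the floor.

B is a simple wooden stool: a rectangular seat 278 mm (x) by 333 mm (y), 22 mm thick, top face at z = 401 mm, on four square legs, each 32×32 mm in cross-section. The legs rest on z = 0, each flush with a corner of the seat. Four stretchers, 32 mm wide and 30 mm tall, connect adjacent legs with their undersides at z = 178 mm, each running between the inner faces of the legs it joins and aligned with the legs' outer faces on the other axis.

Three stools sit around the table at the −y, −x, +x sides.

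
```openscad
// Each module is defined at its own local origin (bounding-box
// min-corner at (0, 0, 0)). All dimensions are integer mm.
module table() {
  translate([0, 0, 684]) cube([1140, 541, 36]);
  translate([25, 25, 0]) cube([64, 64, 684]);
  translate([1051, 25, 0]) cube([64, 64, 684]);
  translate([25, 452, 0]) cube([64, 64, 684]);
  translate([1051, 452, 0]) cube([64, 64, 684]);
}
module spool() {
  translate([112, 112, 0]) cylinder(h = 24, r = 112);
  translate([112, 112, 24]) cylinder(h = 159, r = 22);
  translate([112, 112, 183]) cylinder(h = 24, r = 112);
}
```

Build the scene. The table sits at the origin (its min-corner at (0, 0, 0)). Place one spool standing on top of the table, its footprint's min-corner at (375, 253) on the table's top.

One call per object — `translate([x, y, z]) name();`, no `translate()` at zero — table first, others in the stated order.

table();
translate([375, 253, 720]) spool();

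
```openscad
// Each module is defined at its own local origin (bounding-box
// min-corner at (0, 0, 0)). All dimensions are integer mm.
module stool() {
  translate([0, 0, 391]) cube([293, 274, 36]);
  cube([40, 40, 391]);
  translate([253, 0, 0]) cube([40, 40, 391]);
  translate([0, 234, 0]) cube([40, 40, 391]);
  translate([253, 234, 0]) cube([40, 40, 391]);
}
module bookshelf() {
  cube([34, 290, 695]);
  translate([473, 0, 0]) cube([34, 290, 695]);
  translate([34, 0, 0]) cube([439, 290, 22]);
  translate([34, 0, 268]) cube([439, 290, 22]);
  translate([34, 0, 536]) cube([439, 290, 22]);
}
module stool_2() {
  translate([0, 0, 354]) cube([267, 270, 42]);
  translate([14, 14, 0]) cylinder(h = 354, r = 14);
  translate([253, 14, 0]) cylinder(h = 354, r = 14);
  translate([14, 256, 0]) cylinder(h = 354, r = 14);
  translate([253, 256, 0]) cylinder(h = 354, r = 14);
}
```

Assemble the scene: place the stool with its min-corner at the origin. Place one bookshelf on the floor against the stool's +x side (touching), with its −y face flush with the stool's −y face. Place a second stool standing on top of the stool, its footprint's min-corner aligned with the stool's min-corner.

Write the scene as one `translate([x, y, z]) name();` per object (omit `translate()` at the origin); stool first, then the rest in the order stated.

stool();
translate([293, 0, 0]) bookshelf();
translate([0, 0, 427]) stool_2();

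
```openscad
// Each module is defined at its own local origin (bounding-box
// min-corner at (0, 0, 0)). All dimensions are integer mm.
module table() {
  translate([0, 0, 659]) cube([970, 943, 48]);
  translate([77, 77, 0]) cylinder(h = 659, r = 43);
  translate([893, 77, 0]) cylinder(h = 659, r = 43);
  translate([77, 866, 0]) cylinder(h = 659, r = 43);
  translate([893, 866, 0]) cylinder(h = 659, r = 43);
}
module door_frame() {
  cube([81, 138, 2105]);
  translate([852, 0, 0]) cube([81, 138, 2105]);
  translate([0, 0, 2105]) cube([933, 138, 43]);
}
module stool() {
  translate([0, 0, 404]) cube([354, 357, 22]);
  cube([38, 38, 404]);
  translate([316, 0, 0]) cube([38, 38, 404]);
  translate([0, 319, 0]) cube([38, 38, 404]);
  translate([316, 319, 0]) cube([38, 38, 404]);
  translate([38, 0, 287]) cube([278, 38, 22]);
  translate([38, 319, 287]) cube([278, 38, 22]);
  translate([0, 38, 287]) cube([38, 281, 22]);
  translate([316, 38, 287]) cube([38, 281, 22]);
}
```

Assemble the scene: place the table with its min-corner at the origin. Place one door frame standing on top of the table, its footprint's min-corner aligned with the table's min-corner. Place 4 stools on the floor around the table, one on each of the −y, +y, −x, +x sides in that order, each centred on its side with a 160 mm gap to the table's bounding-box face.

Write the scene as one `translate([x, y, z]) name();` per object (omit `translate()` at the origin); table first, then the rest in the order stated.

table();
translate([0, 0, 707]) door_frame();
translate([308, -517, 0]) stool();
translate([308, 1103, 0]) stool();
translate([-514, 293, 0]) stool();
translate([1130, 293, 0]) stool();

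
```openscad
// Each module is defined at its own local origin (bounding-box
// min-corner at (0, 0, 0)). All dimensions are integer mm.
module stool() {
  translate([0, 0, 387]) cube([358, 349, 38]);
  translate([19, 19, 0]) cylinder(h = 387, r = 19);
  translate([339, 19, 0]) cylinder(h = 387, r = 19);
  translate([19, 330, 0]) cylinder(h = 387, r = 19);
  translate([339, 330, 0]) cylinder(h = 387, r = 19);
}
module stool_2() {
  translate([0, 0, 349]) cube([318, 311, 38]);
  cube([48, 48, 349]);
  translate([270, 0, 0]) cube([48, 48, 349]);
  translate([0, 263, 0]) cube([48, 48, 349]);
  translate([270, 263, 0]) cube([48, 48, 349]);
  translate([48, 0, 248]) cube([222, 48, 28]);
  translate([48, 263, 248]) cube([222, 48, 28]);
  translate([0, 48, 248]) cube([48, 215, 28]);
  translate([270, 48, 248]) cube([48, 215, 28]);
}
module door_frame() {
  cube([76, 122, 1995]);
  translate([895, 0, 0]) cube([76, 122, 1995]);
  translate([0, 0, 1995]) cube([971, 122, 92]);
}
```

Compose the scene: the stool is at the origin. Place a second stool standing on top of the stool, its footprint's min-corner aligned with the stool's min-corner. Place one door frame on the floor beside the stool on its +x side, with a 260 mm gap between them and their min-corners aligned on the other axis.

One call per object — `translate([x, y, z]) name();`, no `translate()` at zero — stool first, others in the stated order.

stool();
translate([0, 0, 425]) stool_2();
translate([618, 0, 0]) door_frame();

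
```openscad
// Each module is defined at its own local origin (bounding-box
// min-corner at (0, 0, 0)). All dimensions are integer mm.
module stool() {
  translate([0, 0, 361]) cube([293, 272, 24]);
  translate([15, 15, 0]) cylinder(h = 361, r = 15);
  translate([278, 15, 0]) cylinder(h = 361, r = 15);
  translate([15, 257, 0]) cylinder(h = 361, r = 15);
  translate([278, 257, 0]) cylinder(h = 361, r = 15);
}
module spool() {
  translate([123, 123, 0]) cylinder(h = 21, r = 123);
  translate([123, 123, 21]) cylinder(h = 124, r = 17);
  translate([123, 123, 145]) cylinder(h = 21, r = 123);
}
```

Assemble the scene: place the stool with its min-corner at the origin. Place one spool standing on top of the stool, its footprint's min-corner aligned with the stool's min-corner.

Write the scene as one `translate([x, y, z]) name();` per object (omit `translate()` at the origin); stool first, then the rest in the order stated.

stool();
translate([0, 0, 385]) spool();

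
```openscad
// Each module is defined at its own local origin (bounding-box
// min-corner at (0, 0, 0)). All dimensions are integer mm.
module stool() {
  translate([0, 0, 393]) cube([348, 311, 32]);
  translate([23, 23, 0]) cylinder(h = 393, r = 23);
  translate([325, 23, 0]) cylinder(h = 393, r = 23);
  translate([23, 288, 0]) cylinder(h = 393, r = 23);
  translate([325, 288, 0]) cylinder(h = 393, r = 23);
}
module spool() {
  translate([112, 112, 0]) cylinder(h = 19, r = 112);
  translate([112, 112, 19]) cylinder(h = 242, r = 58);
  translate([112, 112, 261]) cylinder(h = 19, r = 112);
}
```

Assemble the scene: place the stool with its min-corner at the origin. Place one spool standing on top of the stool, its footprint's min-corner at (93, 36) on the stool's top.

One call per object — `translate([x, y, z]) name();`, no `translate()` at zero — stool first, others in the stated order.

stool();
translate([93, 36, 425]) spool();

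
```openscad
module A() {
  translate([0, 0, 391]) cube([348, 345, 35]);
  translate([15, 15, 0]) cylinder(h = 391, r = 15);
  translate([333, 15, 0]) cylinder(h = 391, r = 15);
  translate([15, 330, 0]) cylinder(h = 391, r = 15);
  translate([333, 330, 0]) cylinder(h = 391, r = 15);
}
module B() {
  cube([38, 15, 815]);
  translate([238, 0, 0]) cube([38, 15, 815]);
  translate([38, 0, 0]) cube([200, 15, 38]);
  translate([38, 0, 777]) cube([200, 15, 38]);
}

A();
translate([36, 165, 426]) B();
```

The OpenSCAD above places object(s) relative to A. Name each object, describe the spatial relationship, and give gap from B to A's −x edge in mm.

The picture frame's min-x is at 36; the stool's min-x is 0; gap = 36 mm.

A is a stool. B is a picture frame. The picture frame is on top of the stool, centred. The gap from the picture frame to the stool's −x edge is 36 mm.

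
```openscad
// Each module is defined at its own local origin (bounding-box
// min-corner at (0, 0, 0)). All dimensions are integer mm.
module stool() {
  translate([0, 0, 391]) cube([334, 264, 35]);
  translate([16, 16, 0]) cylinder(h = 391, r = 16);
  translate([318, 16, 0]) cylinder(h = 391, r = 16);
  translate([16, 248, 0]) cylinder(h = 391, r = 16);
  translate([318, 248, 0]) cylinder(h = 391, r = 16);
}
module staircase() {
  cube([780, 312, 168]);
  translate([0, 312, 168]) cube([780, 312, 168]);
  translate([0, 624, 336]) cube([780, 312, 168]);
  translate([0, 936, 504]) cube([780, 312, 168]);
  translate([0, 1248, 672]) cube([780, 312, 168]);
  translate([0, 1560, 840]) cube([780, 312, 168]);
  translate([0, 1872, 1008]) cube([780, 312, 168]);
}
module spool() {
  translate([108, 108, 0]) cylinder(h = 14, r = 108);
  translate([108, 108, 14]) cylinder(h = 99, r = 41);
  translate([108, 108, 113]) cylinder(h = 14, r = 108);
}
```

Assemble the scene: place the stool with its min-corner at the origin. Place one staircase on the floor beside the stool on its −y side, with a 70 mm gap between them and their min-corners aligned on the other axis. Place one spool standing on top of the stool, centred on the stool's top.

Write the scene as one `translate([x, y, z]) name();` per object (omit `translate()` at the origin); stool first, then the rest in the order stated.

stool();
translate([0, -2254, 0]) staircase();
translate([59, 24, 426]) spool();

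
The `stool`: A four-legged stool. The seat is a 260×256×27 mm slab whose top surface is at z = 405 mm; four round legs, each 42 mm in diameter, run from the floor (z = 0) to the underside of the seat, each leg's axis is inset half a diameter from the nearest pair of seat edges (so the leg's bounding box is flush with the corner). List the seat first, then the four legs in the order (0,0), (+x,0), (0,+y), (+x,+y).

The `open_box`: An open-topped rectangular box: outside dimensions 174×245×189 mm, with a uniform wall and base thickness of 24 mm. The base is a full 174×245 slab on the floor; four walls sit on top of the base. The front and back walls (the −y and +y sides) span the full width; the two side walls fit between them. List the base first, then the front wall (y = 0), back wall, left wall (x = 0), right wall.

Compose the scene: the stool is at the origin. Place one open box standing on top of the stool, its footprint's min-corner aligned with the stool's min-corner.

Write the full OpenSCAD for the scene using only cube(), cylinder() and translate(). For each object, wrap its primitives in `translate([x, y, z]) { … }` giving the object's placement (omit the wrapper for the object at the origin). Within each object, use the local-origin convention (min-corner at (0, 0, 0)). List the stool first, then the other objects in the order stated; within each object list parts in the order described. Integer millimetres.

translate([0, 0, 378]) cube([260, 256, 27]);
translate([21, 21, 0]) cylinder(h = 378, r = 21);
translate([239, 21, 0]) cylinder(h = 378, r = 21);
translate([21, 235, 0]) cylinder(h = 378, r = 21);
translate([239, 235, 0]) cylinder(h = 378, r = 21);
translate([0, 0, 405]) {
  cube([174, 245, 24]);
  translate([0, 0, 24]) cube([174, 24, 165]);
  translate([0, 221, 24]) cube([174, 24, 165]);
  translate([0, 24, 24]) cube([24, 197, 165]);
  translate([150, 24, 24]) cube([24, 197, 165]);
}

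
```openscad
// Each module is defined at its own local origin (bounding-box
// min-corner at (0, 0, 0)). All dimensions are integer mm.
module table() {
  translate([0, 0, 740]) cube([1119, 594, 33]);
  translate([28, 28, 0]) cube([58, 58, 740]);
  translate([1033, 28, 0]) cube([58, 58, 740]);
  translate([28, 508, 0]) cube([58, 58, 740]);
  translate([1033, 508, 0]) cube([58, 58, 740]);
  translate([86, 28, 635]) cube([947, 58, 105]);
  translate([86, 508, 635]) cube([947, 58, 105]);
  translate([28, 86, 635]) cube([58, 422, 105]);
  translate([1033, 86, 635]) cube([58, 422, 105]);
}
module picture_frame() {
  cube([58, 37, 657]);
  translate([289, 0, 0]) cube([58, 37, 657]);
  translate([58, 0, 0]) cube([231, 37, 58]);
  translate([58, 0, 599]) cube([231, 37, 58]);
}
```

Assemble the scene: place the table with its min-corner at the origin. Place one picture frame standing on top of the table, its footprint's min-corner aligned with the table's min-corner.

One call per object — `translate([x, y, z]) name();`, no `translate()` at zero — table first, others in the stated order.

table();
translate([0, 0, 773]) picture_frame();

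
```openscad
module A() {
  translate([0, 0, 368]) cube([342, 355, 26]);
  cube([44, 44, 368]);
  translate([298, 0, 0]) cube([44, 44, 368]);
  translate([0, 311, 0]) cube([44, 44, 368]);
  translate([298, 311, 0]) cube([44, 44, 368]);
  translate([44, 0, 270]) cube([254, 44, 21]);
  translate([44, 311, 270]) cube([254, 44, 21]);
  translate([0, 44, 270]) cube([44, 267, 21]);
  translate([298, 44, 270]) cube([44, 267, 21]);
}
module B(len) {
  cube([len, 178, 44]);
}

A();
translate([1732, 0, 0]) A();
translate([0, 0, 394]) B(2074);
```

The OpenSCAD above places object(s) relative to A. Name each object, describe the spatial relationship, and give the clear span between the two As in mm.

A is a stool. B is a beam. A beam spans the tops of two stools. The clear span between the two stools is 1390 mm.

Second stool starts at x = 1732; first ends at x = 342; clear span = 1732 − 342 = 1390 mm.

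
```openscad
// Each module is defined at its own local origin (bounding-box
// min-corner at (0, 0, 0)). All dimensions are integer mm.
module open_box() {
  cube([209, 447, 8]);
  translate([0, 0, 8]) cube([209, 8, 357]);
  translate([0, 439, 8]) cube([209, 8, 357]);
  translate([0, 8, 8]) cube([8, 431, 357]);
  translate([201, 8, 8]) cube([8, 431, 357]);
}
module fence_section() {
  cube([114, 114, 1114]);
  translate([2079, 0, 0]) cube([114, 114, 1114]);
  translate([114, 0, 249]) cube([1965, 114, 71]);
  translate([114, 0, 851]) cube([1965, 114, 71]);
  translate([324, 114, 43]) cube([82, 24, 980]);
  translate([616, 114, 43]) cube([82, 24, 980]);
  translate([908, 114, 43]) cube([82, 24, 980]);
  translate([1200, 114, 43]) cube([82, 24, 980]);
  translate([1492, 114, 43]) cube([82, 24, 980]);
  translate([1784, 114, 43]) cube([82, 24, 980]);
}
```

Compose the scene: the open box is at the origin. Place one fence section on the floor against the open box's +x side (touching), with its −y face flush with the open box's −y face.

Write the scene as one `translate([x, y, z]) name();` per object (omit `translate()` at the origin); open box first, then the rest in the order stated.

open_box();
translate([209, 0, 0]) fence_section();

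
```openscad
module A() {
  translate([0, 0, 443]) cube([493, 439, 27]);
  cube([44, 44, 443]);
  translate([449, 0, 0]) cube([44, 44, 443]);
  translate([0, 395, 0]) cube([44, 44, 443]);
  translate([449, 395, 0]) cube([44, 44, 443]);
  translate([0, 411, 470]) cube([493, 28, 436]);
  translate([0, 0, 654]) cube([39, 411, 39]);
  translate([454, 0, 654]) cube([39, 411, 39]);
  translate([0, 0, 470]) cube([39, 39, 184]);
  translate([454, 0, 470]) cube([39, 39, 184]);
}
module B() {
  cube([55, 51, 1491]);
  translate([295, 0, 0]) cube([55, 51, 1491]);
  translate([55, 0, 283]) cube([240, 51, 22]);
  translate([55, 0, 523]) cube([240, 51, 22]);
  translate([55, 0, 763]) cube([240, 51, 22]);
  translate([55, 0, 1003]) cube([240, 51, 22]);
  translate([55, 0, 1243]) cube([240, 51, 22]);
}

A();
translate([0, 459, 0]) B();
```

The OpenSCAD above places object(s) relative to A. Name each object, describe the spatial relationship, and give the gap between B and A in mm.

A is a chair. B is a ladder. The ladder is on the floor beside the chair on its +y side. The gap between the ladder and the chair is 20 mm.

The ladder's nearest face is 20 mm from the chair's +y face.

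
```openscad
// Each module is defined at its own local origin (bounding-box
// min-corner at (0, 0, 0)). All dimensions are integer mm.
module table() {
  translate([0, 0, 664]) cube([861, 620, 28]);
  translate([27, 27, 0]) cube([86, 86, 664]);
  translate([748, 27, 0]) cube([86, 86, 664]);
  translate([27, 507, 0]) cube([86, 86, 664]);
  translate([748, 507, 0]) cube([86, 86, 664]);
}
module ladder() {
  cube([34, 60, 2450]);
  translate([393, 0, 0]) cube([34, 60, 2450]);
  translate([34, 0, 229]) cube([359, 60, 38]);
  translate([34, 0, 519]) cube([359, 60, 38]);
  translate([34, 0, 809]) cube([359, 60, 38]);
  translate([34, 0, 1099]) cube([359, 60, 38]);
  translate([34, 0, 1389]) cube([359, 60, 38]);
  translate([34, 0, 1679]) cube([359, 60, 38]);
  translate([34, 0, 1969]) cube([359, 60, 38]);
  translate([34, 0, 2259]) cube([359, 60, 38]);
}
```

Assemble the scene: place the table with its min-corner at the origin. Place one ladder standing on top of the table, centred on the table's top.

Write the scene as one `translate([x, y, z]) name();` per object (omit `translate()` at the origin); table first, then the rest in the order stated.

table();
translate([217, 280, 692]) ladder();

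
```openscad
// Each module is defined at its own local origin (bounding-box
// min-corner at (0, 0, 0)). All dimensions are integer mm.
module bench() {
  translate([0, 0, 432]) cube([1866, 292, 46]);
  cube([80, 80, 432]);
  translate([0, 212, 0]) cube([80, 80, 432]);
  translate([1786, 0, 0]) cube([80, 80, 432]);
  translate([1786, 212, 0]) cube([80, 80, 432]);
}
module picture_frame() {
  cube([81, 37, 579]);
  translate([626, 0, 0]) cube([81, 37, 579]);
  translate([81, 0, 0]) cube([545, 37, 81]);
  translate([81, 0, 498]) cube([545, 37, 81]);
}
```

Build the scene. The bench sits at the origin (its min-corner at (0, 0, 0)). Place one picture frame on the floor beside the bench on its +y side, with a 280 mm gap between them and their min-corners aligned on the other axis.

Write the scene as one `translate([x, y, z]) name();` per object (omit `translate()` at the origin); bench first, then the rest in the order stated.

bench();
translate([0, 572, 0]) picture_frame();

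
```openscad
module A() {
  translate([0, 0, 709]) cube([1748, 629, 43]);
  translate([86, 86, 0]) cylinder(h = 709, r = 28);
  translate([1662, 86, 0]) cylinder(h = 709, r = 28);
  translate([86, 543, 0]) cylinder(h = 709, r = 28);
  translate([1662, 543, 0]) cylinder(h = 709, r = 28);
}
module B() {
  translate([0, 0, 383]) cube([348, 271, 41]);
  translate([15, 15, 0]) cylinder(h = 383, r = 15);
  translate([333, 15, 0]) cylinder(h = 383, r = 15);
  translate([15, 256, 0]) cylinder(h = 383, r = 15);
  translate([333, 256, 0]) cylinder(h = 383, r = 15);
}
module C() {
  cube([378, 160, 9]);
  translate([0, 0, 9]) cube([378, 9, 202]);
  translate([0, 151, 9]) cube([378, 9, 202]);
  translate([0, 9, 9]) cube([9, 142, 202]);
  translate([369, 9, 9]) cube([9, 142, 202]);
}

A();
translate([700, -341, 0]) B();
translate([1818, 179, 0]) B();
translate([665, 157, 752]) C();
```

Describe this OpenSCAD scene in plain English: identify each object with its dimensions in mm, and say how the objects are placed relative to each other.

A is a rectangular dining table. The top is 1748×629×43 mm with its upper surface at z = 752 mm. It stands on four round legs of 56 mm diameter, each leg's bounding box inset 58 mm from the nearest pair of top edges, running from the floor to the underside of the top.

B is a simple wooden stool: a rectangular seat 348 mm (x) by 271 mm (y), 41 mm thick, top face at z = 424 mm, on four round legs, each 30 mm in diameter. The legs rest on z = 0, each leg's axis is inset half a diameter from the nearest pair of seat edges (so the leg's bounding box is flush with the corner).

C is an open storage box with external size 378×160×211 mm and wall thickness 9 mm (the base is also 9 mm thick). The base covers the whole footprint; the four walls stand on the base, with the y-facing walls full-width and the x-facing walls fitting between their inner faces.

Two stools sit around the table at the −y, +x sides. The open box is on top of the table.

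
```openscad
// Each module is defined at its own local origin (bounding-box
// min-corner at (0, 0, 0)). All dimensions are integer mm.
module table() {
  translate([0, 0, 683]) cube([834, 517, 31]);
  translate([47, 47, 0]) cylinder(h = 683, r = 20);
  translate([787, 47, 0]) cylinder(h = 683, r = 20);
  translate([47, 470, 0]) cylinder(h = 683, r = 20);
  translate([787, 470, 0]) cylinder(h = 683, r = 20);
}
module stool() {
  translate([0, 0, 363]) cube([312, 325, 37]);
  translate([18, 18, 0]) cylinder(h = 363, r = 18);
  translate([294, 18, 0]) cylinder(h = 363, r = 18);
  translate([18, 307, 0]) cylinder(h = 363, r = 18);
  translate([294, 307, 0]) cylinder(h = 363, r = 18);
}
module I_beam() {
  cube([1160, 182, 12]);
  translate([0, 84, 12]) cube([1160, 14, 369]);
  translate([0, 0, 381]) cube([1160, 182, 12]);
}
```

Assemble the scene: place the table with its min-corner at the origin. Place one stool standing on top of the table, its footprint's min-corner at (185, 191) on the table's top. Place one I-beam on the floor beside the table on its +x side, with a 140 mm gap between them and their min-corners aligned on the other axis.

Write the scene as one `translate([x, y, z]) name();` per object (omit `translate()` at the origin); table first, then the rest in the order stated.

table();
translate([185, 191, 714]) stool();
translate([974, 0, 0]) I_beam();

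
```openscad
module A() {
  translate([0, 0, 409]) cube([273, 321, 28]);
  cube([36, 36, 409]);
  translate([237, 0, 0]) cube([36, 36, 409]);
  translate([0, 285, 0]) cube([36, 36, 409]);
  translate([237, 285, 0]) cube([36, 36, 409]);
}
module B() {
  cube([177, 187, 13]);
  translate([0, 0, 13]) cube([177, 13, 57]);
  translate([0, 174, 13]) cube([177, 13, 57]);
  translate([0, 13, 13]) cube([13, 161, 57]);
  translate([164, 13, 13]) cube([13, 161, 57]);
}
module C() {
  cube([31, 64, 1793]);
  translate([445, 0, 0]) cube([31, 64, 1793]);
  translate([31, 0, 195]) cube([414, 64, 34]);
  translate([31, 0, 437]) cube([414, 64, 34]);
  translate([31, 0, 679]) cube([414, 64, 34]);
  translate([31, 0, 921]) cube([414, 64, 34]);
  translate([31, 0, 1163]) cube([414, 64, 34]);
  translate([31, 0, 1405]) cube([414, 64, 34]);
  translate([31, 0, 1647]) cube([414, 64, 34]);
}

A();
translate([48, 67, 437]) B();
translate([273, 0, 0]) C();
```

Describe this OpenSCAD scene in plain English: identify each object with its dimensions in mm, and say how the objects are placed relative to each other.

A is a four-legged stool. The seat is 273×321 mm, 28 mm thick, top at z = 437 mm. It stands on four square legs, each 36×36 mm in cross-section, from z = 0 to the seat underside, each flush with a corner of the seat.

B is an open storage box with external size 177×187×70 mm and wall thickness 13 mm (the base is also 13 mm thick). The base covers the whole footprint; the four walls stand on the base, with the y-facing walls full-width and the x-facing walls fitting between their inner faces.

C is a wooden ladder with two side rails of 31×64 mm section and 1793 mm height, set 476 mm apart overall. Between them run 7 rectangular rungs (64 mm deep, 34 mm thick), front faces flush with the rails' −y face. The bottom of the first rung is 195 mm above the floor and each subsequent rung is 242 mm higher than the one below.

The open box is on top of the stool, centred. The ladder is against the stool's +x side, with their −y faces flush.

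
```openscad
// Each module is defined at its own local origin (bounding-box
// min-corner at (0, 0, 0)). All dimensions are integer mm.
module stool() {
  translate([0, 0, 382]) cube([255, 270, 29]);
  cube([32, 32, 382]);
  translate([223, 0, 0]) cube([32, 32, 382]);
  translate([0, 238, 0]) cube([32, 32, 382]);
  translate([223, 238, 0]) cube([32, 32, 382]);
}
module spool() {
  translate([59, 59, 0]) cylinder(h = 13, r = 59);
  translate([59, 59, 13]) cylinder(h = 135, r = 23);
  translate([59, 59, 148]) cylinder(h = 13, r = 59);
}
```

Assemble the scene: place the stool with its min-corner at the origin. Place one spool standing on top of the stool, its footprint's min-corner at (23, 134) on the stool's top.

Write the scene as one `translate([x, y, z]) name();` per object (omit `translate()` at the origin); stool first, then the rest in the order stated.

stool();
translate([23, 134, 411]) spool();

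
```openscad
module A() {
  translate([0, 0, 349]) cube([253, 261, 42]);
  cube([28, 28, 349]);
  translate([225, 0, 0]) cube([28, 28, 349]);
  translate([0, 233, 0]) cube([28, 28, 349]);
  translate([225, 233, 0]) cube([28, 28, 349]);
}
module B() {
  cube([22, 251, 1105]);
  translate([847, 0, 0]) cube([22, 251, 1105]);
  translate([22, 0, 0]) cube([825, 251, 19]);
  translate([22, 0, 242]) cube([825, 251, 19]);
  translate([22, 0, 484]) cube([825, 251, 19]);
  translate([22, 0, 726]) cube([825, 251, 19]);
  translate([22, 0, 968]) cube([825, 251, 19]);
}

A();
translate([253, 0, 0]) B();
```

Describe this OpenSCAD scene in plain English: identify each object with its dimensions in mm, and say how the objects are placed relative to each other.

A is a four-legged stool. The seat is 253×261 mm, 42 mm thick, top at z = 391 mm. It stands on four square legs, each 28×28 mm in cross-section, from z = 0 to the seat underside, each flush with a corner of the seat.

B is an open bookshelf. Two side panels, each 22 mm thick, 251 mm deep and 1105 mm tall, stand 869 mm apart (outside-to-outside). Between them sit 5 shelves, each 19 mm thick and 251 mm deep, spanning the full gap between the sides. The bottom shelf rests on the floor (its underside at z = 0) and the clear gap between one shelf's top and the next shelf's underside is 223 mm.

The bookshelf is against the stool's +x side, with their −y faces flush.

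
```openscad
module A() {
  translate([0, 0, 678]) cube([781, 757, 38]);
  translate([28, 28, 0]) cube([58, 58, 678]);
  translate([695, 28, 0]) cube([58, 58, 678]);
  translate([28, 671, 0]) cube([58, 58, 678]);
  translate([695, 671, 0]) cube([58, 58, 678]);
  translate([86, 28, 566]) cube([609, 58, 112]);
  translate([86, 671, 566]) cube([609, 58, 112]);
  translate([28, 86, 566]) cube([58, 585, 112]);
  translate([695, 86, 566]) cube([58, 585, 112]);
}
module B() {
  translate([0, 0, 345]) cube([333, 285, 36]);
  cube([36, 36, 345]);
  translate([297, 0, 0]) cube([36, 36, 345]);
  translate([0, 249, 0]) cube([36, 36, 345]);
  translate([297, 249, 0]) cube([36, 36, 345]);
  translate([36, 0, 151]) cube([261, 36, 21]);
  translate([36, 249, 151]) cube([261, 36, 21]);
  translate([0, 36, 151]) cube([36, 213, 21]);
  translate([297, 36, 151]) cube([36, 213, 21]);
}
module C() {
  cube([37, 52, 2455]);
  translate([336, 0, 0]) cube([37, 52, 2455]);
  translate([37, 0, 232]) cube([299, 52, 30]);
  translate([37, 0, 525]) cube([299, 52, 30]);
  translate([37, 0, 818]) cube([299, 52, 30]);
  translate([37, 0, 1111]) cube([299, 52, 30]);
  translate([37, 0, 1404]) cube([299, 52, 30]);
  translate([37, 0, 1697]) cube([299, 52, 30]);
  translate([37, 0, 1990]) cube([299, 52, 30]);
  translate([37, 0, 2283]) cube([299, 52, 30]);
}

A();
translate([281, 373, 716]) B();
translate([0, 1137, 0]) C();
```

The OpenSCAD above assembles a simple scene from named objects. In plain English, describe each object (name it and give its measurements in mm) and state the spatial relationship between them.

A is a table with a 781×757 mm rectangular top, 38 mm thick, top surface at z = 716 mm, supported by four 58×58 mm square legs, each inset 28 mm from the nearest pair of top edges, running from the floor. Four apron rails, 58 mm thick and 112 mm tall, run between adjacent legs with their top edges flush with the underside of the top and their outer faces flush with the legs' outer faces.

B is a four-legged stool. The seat is a 333×285×36 mm slab whose top surface is at z = 381 mm; four square legs, each 36×36 mm in cross-section, run from the floor (z = 0) to the underside of the seat, each flush with a corner of the seat. Four stretchers, 36 mm wide and 21 mm tall, connect adjacent legs with their undersides at z = 151 mm, each running between the inner faces of the legs it joins and aligned with the legs' outer faces on the other axis.

C is a straight ladder. Two 37×52 mm vertical rails, 2455 mm tall, stand 373 mm apart (outside-to-outside) with their front faces coplanar on the −y side. 8 rungs, each 52 mm deep and 30 mm tall, span between the inner faces of the rails, front faces flush with the rails. The lowest rung's underside is at z = 232 mm and rungs are spaced 293 mm apart (underside to underside).

The stool is on top of the table. The ladder is on the floor beside the table on its +y side.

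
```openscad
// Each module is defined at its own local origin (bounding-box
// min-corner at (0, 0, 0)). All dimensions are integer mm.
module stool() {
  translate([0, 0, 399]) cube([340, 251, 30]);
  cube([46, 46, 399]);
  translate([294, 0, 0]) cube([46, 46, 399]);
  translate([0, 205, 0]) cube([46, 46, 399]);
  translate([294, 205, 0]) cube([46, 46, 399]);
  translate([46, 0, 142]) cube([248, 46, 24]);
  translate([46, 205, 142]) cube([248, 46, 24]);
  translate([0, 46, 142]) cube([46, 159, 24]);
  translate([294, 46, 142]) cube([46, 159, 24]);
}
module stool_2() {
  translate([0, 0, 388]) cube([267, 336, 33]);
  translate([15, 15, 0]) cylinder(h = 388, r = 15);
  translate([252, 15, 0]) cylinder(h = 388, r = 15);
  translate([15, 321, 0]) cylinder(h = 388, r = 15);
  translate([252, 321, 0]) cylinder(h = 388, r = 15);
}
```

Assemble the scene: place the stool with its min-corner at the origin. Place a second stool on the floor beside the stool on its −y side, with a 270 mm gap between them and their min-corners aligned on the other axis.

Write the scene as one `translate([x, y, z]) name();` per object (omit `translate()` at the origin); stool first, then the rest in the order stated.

stool();
translate([0, -606, 0]) stool_2();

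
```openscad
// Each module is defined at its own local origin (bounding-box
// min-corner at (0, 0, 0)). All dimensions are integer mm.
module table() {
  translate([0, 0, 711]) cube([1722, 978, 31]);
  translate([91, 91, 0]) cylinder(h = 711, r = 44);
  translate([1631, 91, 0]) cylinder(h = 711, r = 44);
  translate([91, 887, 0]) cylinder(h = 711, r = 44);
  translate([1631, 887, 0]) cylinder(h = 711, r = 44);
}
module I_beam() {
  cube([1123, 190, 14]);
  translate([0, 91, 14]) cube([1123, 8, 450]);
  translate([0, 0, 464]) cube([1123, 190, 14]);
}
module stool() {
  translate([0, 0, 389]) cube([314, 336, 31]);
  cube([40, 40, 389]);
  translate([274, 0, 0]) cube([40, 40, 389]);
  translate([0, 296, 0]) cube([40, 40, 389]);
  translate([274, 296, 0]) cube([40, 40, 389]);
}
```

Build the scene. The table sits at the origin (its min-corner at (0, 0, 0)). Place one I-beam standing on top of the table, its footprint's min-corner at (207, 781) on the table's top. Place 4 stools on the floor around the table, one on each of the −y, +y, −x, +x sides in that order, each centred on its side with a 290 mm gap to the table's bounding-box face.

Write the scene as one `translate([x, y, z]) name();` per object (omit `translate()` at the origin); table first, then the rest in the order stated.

table();
translate([207, 781, 742]) I_beam();
translate([704, -626, 0]) stool();
translate([704, 1268, 0]) stool();
translate([-604, 321, 0]) stool();
translate([2012, 321, 0]) stool();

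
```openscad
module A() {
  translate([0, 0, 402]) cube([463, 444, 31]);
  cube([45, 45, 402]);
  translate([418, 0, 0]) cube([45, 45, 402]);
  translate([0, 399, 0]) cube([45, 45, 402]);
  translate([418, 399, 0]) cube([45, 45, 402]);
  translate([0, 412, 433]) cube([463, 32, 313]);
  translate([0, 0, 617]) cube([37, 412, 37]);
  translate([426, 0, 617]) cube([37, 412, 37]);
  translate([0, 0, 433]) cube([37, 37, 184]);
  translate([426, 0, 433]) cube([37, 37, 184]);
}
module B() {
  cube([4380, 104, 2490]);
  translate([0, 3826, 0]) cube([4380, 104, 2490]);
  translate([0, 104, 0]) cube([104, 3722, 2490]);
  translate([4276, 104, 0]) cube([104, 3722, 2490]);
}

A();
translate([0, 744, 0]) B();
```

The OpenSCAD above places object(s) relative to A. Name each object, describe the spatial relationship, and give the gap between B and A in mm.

The house frame's nearest face is 300 mm from the chair's +y face.

A is a chair. B is a house frame. The house frame is on the floor beside the chair on its +y side. The gap between the house frame and the chair is 300 mm.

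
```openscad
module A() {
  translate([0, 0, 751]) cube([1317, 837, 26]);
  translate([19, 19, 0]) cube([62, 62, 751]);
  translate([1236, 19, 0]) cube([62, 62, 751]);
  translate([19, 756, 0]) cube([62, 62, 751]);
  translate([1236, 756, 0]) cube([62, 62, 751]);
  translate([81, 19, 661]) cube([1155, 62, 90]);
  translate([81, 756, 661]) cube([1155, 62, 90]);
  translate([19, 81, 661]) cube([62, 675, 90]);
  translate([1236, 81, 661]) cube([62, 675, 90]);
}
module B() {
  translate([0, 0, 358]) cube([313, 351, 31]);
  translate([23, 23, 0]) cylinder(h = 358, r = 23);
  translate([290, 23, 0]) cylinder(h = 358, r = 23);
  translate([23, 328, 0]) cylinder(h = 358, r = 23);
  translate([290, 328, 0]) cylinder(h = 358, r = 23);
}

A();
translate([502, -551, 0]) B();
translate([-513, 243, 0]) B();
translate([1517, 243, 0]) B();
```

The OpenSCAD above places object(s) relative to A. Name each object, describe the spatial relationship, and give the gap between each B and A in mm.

A is a table. B is a stool. Three stools sit around the table at the −y, −x, +x sides. The gap between each stool and the table is 200 mm.

Each stool's nearest face is 200 mm from the table's bounding box.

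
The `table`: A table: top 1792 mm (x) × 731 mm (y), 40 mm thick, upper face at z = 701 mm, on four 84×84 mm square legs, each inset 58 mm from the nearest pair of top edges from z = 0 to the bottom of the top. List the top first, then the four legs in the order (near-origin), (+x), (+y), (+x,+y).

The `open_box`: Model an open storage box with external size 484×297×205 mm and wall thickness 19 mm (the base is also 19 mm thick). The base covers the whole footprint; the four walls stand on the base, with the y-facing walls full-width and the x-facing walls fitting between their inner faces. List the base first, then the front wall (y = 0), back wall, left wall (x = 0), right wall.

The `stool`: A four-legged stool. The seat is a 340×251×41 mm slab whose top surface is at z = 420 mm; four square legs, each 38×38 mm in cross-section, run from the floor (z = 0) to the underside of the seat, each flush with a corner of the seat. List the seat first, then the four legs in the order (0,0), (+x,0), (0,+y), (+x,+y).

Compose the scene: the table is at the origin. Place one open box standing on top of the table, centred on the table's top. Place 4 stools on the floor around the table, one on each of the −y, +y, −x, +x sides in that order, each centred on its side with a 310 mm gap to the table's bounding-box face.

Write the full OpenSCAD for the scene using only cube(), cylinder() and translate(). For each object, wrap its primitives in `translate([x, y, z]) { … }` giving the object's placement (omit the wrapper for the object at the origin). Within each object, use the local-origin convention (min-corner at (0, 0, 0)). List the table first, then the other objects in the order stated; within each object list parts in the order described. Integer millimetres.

translate([0, 0, 661]) cube([1792, 731, 40]);
translate([58, 58, 0]) cube([84, 84, 661]);
translate([1650, 58, 0]) cube([84, 84, 661]);
translate([58, 589, 0]) cube([84, 84, 661]);
translate([1650, 589, 0]) cube([84, 84, 661]);
translate([654, 217, 701]) {
  cube([484, 297, 19]);
  translate([0, 0, 19]) cube([484, 19, 186]);
  translate([0, 278, 19]) cube([484, 19, 186]);
  translate([0, 19, 19]) cube([19, 259, 186]);
  translate([465, 19, 19]) cube([19, 259, 186]);
}
translate([726, -561, 0]) {
  translate([0, 0, 379]) cube([340, 251, 41]);
  cube([38, 38, 379]);
  translate([302, 0, 0]) cube([38, 38, 379]);
  translate([0, 213, 0]) cube([38, 38, 379]);
  translate([302, 213, 0]) cube([38, 38, 379]);
}
translate([726, 1041, 0]) {
  translate([0, 0, 379]) cube([340, 251, 41]);
  cube([38, 38, 379]);
  translate([302, 0, 0]) cube([38, 38, 379]);
  translate([0, 213, 0]) cube([38, 38, 379]);
  translate([302, 213, 0]) cube([38, 38, 379]);
}
translate([-650, 240, 0]) {
  translate([0, 0, 379]) cube([340, 251, 41]);
  cube([38, 38, 379]);
  translate([302, 0, 0]) cube([38, 38, 379]);
  translate([0, 213, 0]) cube([38, 38, 379]);
  translate([302, 213, 0]) cube([38, 38, 379]);
}
translate([2102, 240, 0]) {
  translate([0, 0, 379]) cube([340, 251, 41]);
  cube([38, 38, 379]);
  translate([302, 0, 0]) cube([38, 38, 379]);
  translate([0, 213, 0]) cube([38, 38, 379]);
  translate([302, 213, 0]) cube([38, 38, 379]);
}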